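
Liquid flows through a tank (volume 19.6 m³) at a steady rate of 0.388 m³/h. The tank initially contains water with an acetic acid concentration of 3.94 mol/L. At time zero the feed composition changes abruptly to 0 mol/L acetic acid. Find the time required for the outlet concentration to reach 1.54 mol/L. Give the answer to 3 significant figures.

47.5 h

Species balance on the tank: V dC/dt = Q(C_in − C), so τ = V/Q = 50.515 h.
C(t) = C_in + (C₀ − C_in) e^(−t/τ). Set C = 1.54 and solve for t:
e^(−t/τ) = (C − C_in)/(C₀ − C_in) = (1.54 − 0)/(3.94 − 0) = 0.39086
t = −τ ln(…) = 50.515 × 0.93940 = 47.454 h.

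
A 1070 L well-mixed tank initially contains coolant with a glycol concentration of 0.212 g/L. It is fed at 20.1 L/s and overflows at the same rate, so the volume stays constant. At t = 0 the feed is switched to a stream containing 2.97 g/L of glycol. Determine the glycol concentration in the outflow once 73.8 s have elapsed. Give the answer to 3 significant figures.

2.28 g/L

Mass balance on the solute (V constant): V dC/dt = Q(C_in − C).
Time constant τ = V/Q = 1070/20.1 = 53.234 s.
This is linear first-order; C(t) = C_in + (C₀ − C_in) e^(−t/τ).
C(73.8) = 2.97 + (0.212 − 2.97)·e^(−73.8/53.234) = 2.97 + (-2.7580)·0.24999 = 2.2805 g/L.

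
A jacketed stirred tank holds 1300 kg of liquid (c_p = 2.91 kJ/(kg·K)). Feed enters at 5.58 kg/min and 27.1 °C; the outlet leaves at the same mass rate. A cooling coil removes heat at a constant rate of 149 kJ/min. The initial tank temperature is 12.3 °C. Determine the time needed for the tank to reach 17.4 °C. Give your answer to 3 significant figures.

553 min

M c_p dT/dt = ṁ c_p (T_in − T) − Q̇.
τ = M/ṁ = 232.97 min; T_ss = T_in − Q̇/(ṁ c_p) = 17.924 °C.
T(t) = T_ss + (T₀ − T_ss) e^(−t/τ). Set T = 17.4:
e^(−t/τ) = (17.4 − 17.924)/(12.3 − 17.924) = 0.093153
t = −232.97 · ln(0.093153) = 552.97 min.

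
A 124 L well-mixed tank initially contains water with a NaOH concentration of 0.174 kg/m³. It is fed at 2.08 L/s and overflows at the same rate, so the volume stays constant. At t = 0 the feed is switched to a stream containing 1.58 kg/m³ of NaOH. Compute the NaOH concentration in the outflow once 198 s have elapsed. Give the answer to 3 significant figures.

1.53 kg/m³

Mass balance on the solute (V constant): V dC/dt = Q(C_in − C).
Time constant τ = V/Q = 124/2.08 = 59.615 s.
Integrating: C(t) = C_in + (C₀ − C_in) e^(−t/τ).
C(198) = 1.58 + (0.174 − 1.58)·e^(−198/59.615) = 1.58 + (-1.4060)·0.036106 = 1.5292 kg/m³.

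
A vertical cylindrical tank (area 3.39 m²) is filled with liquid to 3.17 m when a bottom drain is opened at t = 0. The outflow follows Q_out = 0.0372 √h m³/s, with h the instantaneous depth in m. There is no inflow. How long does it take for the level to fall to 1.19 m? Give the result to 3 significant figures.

A dh/dt = −Q_out = −0.0372 √h.
This is separable: 2 d(√h)/dt = −0.0372/A, so √h = √h₀ − (0.0372/(2A)) t.
t = 2A(√h₀ − √h)/0.0372 = 2·3.39·(√3.17 − √1.19)/0.0372
  = 6.7800 × (1.7804 − 1.0909) / 0.0372 = 125.68 s.

126 s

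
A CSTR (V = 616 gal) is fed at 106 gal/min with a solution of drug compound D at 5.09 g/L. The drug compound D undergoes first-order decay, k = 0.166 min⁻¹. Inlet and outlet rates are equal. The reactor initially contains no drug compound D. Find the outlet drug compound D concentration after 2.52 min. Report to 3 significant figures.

1.49 g/L

Accumulation = in − out − consumed: V dC/dt = Q C_in − Q C − k V C.
dC/dt = (Q/V) C_in − (Q/V + k) C; effective rate a = Q/V + k = 0.17208 + 0.166 = 0.33808 min⁻¹.
C_ss = Q C_in/(Q + kV) = 2.5908 g/L; C(t) = C_ss + (C₀ − C_ss) e^(−a t).
C(2.52) = 2.5908 + (-2.5908)·e^(−0.33808·2.52) = 2.5908 + (-2.5908)·0.42658 = 1.4856 g/L.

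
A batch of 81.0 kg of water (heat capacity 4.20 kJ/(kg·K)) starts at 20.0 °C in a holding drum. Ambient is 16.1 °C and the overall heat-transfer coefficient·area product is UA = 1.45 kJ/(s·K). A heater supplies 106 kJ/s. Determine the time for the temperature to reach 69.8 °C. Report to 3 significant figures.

First-law balance (no shaft work): M c_p dT/dt = −UA(T − T_amb) + Q̇.
τ = M c_p/UA = 234.62 s; T_ss = T_amb + Q̇/UA = 16.1 + 106/1.45 = 89.203 °C.
T(t) = T_ss + (T₀ − T_ss)e^(−t/τ); set T = 69.8:
t = −τ ln[(T − T_ss)/(T₀ − T_ss)] = −234.62 · ln(0.28038) = 298.34 s.

298 s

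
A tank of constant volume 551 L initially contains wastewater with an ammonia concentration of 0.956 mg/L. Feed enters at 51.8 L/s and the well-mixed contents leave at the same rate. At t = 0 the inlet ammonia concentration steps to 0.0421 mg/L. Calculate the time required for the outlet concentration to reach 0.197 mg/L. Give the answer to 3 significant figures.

18.9 s

Transient balance on the dissolved component: V dC/dt = Q(C_in − C), so τ = V/Q = 10.637 s.
C(t) = C_in + (C₀ − C_in) e^(−t/τ). Set C = 0.197 and solve for t:
e^(−t/τ) = (C − C_in)/(C₀ − C_in) = (0.197 − 0.0421)/(0.956 − 0.0421) = 0.16949
t = −τ ln(…) = 10.637 × 1.7749 = 18.880 s.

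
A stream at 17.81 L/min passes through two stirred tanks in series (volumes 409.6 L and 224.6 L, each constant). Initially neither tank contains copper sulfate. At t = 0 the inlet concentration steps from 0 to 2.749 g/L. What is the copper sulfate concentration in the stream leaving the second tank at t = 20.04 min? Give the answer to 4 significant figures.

Time constants: τᵢ = Vᵢ/Q for each well-mixed tank.
τ₁ = 409.6/17.81 = 22.9983 min; τ₂ = 224.6/17.81 = 12.6109 min.
Tank 1: C₁ = C_in(1 − e^(−t/τ₁)). Tank 2 (τ₁ ≠ τ₂): C₂ = C_in[1 − (τ₁ e^(−t/τ₁) − τ₂ e^(−t/τ₂))/(τ₁ − τ₂)].
At t = 20.04: e^(−t/τ₁) = 0.418379, e^(−t/τ₂) = 0.204109.
C₂ = 2.749·[1 − (22.9983·0.418379 − 12.6109·0.204109)/(10.3874)] = 2.749·0.321486 = 0.883765 g/L.

0.8838 g/L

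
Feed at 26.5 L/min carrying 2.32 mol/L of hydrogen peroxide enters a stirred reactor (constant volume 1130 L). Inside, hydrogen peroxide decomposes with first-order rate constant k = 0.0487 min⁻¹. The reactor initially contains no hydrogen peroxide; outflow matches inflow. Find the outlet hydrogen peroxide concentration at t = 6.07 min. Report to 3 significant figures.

0.267 mol/L

Accumulation = in − out − consumed: V dC/dt = Q C_in − Q C − k V C.
This is linear with rate a = Q/V + k = 0.072151 min⁻¹.
C_ss = Q C_in/(Q + kV) = 0.75407 mol/L; C(t) = C_ss + (C₀ − C_ss) e^(−a t).
C(6.07) = 0.75407 + (-0.75407)·e^(−0.072151·6.07) = 0.75407 + (-0.75407)·0.64535 = 0.26743 mol/L.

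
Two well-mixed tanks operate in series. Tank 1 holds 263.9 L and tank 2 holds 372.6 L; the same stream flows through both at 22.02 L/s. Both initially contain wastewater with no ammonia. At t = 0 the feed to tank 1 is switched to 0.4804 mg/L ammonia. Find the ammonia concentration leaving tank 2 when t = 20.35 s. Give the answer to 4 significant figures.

Species balance on tank i: dCᵢ/dt = (Cᵢ₋₁ − Cᵢ)/τᵢ with τᵢ = Vᵢ/Q.
τ₁ = 263.9/22.02 = 11.9846 s; τ₂ = 372.6/22.02 = 16.9210 s.
Tank 1: C₁ = C_in(1 − e^(−t/τ₁)). Tank 2 (τ₁ ≠ τ₂): C₂ = C_in[1 − (τ₁ e^(−t/τ₁) − τ₂ e^(−t/τ₂))/(τ₁ − τ₂)].
At t = 20.35: e^(−t/τ₁) = 0.183046, e^(−t/τ₂) = 0.300397.
C₂ = 0.4804·[1 − (11.9846·0.183046 − 16.9210·0.300397)/(-4.93642)] = 0.4804·0.414699 = 0.199221 mg/L.

0.1992 mg/L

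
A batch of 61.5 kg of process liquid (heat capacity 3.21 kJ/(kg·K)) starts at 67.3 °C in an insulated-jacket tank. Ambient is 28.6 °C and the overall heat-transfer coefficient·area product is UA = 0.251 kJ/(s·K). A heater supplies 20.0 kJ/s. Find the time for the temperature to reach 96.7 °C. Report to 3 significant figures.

994 s

Lumped-capacitance energy balance: M c_p dT/dt = UA(T_amb − T) + Q̇.
τ = M c_p/UA = 786.51 s; T_ss = T_amb + Q̇/UA = 28.6 + 20.0/0.251 = 108.28 °C.
T(t) = T_ss + (T₀ − T_ss)e^(−t/τ); set T = 96.7:
t = −τ ln[(T − T_ss)/(T₀ − T_ss)] = −786.51 · ln(0.28260) = 993.94 s.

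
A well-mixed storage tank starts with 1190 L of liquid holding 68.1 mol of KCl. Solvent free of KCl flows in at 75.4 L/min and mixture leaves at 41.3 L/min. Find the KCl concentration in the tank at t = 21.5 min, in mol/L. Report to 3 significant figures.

Let m(t) be the amount of KCl. Volume: V(t) = V₀ + (Q_in − Q_out) t = 1190 + 34.100 t; V(21.5) = 1923.2 L.
Solute balance: dm/dt = 0 − Q_out C = −Q_out m/V(t).
Separate: dm/m = −Q_out dt/V(t) ⇒ ln(m/m₀) = −(Q_out/(Q_in−Q_out)) ln(V/V₀).
m = m₀ (V₀/V)^(Q_out/(Q_in−Q_out)) = 68.1 × (1190/1923.2)^(1.2111) = 38.077 mol.
C = m/V = 38.077/1923.2 = 0.019799 mol/L.

0.0198 mol/L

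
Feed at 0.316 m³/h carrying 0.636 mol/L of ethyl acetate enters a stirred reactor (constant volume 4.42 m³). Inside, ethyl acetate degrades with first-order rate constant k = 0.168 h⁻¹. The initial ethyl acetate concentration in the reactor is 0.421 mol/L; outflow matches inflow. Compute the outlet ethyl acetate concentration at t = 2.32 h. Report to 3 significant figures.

0.322 mol/L

V dC/dt = Q(C_in − C) − k V C.
This is linear with rate a = Q/V + k = 0.23949 h⁻¹.
C_ss = Q C_in/(Q + kV) = 0.18986 mol/L; C(t) = C_ss + (C₀ − C_ss) e^(−a t).
C(2.32) = 0.18986 + (0.23114)·e^(−0.23949·2.32) = 0.18986 + (0.23114)·0.57371 = 0.32247 mol/L.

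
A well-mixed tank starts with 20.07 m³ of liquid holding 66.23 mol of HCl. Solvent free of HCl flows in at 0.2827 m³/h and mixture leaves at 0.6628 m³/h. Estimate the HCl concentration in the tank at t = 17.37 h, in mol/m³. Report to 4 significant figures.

2.453 mol/m³

Let m(t) be the amount of HCl. Volume: V(t) = V₀ + (Q_in − Q_out) t = 20.07 − 0.380100 t; V(17.37) = 13.4677 m³.
Species balance (pure solvent in): dm/dt = −Q_out · m/V(t).
Separate: dm/m = −Q_out dt/V(t) ⇒ ln(m/m₀) = −(Q_out/(Q_in−Q_out)) ln(V/V₀).
m = m₀ (V₀/V)^(Q_out/(Q_in−Q_out)) = 66.23 × (20.07/13.4677)^(-1.74375) = 33.0325 mol.
C = m/V = 33.0325/13.4677 = 2.45272 mol/m³.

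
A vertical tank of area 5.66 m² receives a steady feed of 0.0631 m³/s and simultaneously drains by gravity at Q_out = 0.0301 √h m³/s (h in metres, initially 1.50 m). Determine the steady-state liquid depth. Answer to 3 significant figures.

4.39 m

A dh/dt = Q_in − 0.0301 √h. Steady state requires inflow = outflow:
Q_in = 0.0301 √h_ss ⇒ √h_ss = 0.0631/0.0301 = 2.0963.
h_ss = 2.0963² = 4.3947 m. (Since h₀ = 1.50 m < h_ss, the level will rise toward this value.)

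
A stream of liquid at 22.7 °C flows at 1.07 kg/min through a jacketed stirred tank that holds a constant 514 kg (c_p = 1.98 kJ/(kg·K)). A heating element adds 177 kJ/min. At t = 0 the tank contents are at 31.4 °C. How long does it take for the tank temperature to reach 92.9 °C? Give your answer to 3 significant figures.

828 min

Heat balance on the well-mixed liquid: M c_p dT/dt = ṁ c_p (T_in − T) + 177.
τ = M/ṁ = 480.37 min; T_ss = T_in + Q̇/(ṁ c_p) = 106.25 °C.
T(t) = T_ss + (T₀ − T_ss) e^(−t/τ). Set T = 92.9:
e^(−t/τ) = (92.9 − 106.25)/(31.4 − 106.25) = 0.17831
t = −480.37 · ln(0.17831) = 828.28 min.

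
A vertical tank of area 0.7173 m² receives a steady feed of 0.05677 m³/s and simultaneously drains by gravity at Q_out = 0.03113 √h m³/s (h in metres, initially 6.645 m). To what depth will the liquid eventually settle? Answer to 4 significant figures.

A dh/dt = Q_in − 0.03113 √h. Steady state requires inflow = outflow:
Q_in = 0.03113 √h_ss ⇒ √h_ss = 0.05677/0.03113 = 1.82364.
h_ss = 1.82364² = 3.32567 m. (Since h₀ = 6.645 m > h_ss, the level will fall toward this value.)

3.326 m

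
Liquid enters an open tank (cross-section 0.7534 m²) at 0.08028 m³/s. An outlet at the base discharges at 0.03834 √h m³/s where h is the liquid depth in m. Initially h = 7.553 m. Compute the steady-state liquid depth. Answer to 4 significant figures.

4.384 m

A dh/dt = Q_in − 0.03834 √h. Steady state requires inflow = outflow:
Q_in = 0.03834 √h_ss ⇒ √h_ss = 0.08028/0.03834 = 2.09390.
h_ss = 2.09390² = 4.38440 m. (Since h₀ = 7.553 m > h_ss, the level will fall toward this value.)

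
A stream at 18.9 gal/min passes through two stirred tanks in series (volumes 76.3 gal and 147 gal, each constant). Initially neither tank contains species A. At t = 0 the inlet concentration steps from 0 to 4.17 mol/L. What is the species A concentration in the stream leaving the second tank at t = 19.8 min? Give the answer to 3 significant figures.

3.52 mol/L

Species balance on tank i: dCᵢ/dt = (Cᵢ₋₁ − Cᵢ)/τᵢ with τᵢ = Vᵢ/Q.
τ₁ = 76.3/18.9 = 4.0370 min; τ₂ = 147/18.9 = 7.7778 min.
Solving the cascade with C₁(0)=C₂(0)=0 gives C₂(t) = C_in[1 − (τ₁ e^(−t/τ₁) − τ₂ e^(−t/τ₂))/(τ₁ − τ₂)].
At t = 19.8: e^(−t/τ₁) = 0.0074125, e^(−t/τ₂) = 0.078417.
C₂ = 4.17·[1 − (4.0370·0.0074125 − 7.7778·0.078417)/(-3.7407)] = 4.17·0.84495 = 3.5235 mol/L.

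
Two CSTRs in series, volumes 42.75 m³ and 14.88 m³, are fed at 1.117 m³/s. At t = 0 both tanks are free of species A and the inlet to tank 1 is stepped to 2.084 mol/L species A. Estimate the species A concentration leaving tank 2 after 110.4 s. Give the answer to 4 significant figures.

1.906 mol/L

Each tank obeys Vᵢ dCᵢ/dt = Q(Cᵢ₋₁ − Cᵢ), so τᵢ = Vᵢ/Q.
τ₁ = 42.75/1.117 = 38.2722 s; τ₂ = 14.88/1.117 = 13.3214 s.
Solving the cascade with C₁(0)=C₂(0)=0 gives C₂(t) = C_in[1 − (τ₁ e^(−t/τ₁) − τ₂ e^(−t/τ₂))/(τ₁ − τ₂)].
At t = 110.4: e^(−t/τ₁) = 0.0558769, e^(−t/τ₂) = 0.000251663.
C₂ = 2.084·[1 − (38.2722·0.0558769 − 13.3214·0.000251663)/(24.9508)] = 2.084·0.914424 = 1.90566 mol/L.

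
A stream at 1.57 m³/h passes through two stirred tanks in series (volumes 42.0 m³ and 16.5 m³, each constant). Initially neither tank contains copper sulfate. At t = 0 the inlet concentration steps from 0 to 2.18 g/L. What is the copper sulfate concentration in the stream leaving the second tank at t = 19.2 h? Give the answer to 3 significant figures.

0.655 g/L

Species balance on tank i: dCᵢ/dt = (Cᵢ₋₁ − Cᵢ)/τᵢ with τᵢ = Vᵢ/Q.
τ₁ = 42.0/1.57 = 26.752 h; τ₂ = 16.5/1.57 = 10.510 h.
Tank 1: C₁ = C_in(1 − e^(−t/τ₁)). Tank 2 (τ₁ ≠ τ₂): C₂ = C_in[1 − (τ₁ e^(−t/τ₁) − τ₂ e^(−t/τ₂))/(τ₁ − τ₂)].
At t = 19.2: e^(−t/τ₁) = 0.48787, e^(−t/τ₂) = 0.16091.
C₂ = 2.18·[1 − (26.752·0.48787 − 10.510·0.16091)/(16.242)] = 2.18·0.30057 = 0.65525 g/L.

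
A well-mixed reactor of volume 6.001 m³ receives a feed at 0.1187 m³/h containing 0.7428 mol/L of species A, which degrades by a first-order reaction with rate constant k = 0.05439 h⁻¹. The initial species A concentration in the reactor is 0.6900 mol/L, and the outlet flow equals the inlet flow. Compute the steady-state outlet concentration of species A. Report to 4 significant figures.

0.1981 mol/L

V dC/dt = Q(C_in − C) − k V C.
At steady state: 0 = Q C_in − (Q + kV) C_ss, so C_ss = Q C_in/(Q + kV).
C_ss = 0.1187·0.7428/(0.1187 + 0.05439·6.001) = 0.0881704/0.445094 = 0.198094 mol/L.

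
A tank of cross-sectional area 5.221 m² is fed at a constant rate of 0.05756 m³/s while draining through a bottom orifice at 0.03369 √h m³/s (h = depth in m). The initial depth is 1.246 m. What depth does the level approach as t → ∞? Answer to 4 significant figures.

Level balance: A dh/dt = 0.05756 − 0.03369 √h. Setting dh/dt = 0:
Q_in = 0.03369 √h_ss ⇒ √h_ss = 0.05756/0.03369 = 1.70852.
h_ss = 1.70852² = 2.91904 m. (Since h₀ = 1.246 m < h_ss, the level will rise toward this value.)

2.919 m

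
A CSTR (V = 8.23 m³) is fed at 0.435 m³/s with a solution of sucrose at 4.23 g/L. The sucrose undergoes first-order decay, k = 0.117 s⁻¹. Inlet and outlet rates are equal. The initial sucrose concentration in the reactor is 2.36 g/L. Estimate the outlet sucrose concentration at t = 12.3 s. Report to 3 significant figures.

V dC/dt = Q(C_in − C) − k V C.
dC/dt = (Q/V) C_in − (Q/V + k) C; effective rate a = Q/V + k = 0.052855 + 0.117 = 0.16986 s⁻¹.
C_ss = Q C_in/(Q + kV) = 1.3163 g/L; C(t) = C_ss + (C₀ − C_ss) e^(−a t).
C(12.3) = 1.3163 + (1.0437)·e^(−0.16986·12.3) = 1.3163 + (1.0437)·0.12378 = 1.4455 g/L.

1.45 g/L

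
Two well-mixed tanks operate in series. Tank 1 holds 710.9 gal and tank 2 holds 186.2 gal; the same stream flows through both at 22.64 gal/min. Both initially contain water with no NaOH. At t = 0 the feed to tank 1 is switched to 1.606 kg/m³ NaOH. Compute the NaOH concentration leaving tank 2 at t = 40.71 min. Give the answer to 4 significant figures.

1.015 kg/m³

Each tank obeys Vᵢ dCᵢ/dt = Q(Cᵢ₋₁ − Cᵢ), so τᵢ = Vᵢ/Q.
τ₁ = 710.9/22.64 = 31.4002 min; τ₂ = 186.2/22.64 = 8.22438 min.
Solving the cascade with C₁(0)=C₂(0)=0 gives C₂(t) = C_in[1 − (τ₁ e^(−t/τ₁) − τ₂ e^(−t/τ₂))/(τ₁ − τ₂)].
At t = 40.71: e^(−t/τ₁) = 0.273490, e^(−t/τ₂) = 0.00708400.
C₂ = 1.606·[1 − (31.4002·0.273490 − 8.22438·0.00708400)/(23.1758)] = 1.606·0.631970 = 1.01494 kg/m³.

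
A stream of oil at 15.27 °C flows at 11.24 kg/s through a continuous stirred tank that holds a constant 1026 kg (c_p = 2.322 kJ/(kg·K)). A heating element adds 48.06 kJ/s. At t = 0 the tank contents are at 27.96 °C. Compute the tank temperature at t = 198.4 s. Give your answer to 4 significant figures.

Energy balance: M c_p dT/dt = ṁ c_p (T_in − T) + 48.06.
τ = M/ṁ = 91.2811 s; T_ss = T_in + Q̇/(ṁ c_p) = 15.27 + 48.06/(11.24·2.322) = 17.1114 °C.
Solution: T(t) = T_ss + (T₀ − T_ss) e^(−t/τ).
T(198.4) = 17.1114 + (10.8486)·e^(−198.4/91.2811) = 17.1114 + (10.8486)·0.113778 = 18.3458 °C.

18.35 °C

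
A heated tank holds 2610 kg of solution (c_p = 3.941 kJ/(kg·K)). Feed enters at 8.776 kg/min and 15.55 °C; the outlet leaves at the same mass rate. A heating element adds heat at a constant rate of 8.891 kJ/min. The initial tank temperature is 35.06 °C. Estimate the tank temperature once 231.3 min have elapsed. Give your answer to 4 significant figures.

Unsteady energy balance on the tank contents: M c_p dT/dt = ṁ c_p (T_in − T) + 8.891.
τ = M/ṁ = 297.402 min; T_ss = T_in + Q̇/(ṁ c_p) = 15.55 + 8.891/(8.776·3.941) = 15.8071 °C.
This is linear first-order; T(t) = T_ss + (T₀ − T_ss) e^(−t/τ).
T(231.3) = 15.8071 + (19.2529)·e^(−231.3/297.402) = 15.8071 + (19.2529)·0.459445 = 24.6527 °C.

24.65 °C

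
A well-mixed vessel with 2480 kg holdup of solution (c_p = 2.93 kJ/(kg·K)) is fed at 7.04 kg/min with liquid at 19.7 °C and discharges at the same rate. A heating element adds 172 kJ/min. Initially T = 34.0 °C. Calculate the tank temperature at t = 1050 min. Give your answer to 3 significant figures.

M c_p dT/dt = ṁ c_p (T_in − T) + Q̇.
Rearrange: dT/dt = (T_ss − T)/τ with τ = M/ṁ = 352.27 min and T_ss = T_in + Q̇/(ṁ c_p) = 28.039 °C.
This is linear first-order; T(t) = T_ss + (T₀ − T_ss) e^(−t/τ).
T(1050) = 28.039 + (5.9615)·e^(−1050/352.27) = 28.039 + (5.9615)·0.050760 = 28.341 °C.

28.3 °C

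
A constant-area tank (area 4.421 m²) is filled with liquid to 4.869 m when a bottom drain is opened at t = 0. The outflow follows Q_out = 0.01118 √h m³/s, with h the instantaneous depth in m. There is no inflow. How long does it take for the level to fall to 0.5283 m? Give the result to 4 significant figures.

1170 s

Accumulation of liquid (constant cross-section A): A dh/dt = −0.01118 √h.
∫ h^(−1/2) dh = −(0.01118/A) ∫ dt, giving 2√h = 2√h₀ − (0.01118/A) t.
t = 2A(√h₀ − √h)/0.01118 = 2·4.421·(√4.869 − √0.5283)/0.01118
  = 8.84200 × (2.20658 − 0.726842) / 0.01118 = 1170.29 s.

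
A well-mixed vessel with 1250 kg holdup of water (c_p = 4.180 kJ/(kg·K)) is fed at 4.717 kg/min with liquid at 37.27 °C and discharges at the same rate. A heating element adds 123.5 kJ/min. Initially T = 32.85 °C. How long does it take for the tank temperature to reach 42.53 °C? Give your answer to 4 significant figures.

626.8 min

M c_p dT/dt = ṁ c_p (T_in − T) + Q̇.
τ = M/ṁ = 264.999 min; T_ss = T_in + Q̇/(ṁ c_p) = 43.5336 °C.
T(t) = T_ss + (T₀ − T_ss) e^(−t/τ). Set T = 42.53:
e^(−t/τ) = (42.53 − 43.5336)/(32.85 − 43.5336) = 0.0939393
t = −264.999 · ln(0.0939393) = 626.751 min.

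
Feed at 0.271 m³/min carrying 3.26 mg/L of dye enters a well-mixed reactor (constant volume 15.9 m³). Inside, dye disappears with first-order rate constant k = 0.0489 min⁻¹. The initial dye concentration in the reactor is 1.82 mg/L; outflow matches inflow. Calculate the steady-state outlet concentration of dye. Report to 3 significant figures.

V dC/dt = Q(C_in − C) − k V C.
At steady state: 0 = Q C_in − (Q + kV) C_ss, so C_ss = Q C_in/(Q + kV).
C_ss = 0.271·3.26/(0.271 + 0.0489·15.9) = 0.88346/1.0485 = 0.84259 mg/L.

0.843 mg/L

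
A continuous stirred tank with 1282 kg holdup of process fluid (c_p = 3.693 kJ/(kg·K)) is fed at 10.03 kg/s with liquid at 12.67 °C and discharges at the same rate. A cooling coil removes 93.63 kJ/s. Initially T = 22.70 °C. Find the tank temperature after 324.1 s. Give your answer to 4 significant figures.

Energy balance: M c_p dT/dt = ṁ c_p (T_in − T) − 93.63.
Rearrange: dT/dt = (T_ss − T)/τ with τ = M/ṁ = 127.817 s and T_ss = T_in − Q̇/(ṁ c_p) = 10.1422 °C.
T approaches T_ss exponentially: T(t) = T_ss + (T₀ − T_ss) e^(−t/τ).
T(324.1) = 10.1422 + (12.5578)·e^(−324.1/127.817) = 10.1422 + (12.5578)·0.0792090 = 11.1369 °C.

11.14 °C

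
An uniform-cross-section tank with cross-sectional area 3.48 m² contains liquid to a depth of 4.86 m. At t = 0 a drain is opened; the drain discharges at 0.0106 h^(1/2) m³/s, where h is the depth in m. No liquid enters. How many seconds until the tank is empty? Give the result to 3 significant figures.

With no inflow, A dh/dt = −0.0106 √h.
Separate and integrate: 2(√h − √h₀) = −(0.0106/A) t.
Set h = 0: 2√h₀ = (0.0106/A) t_empty ⇒ t_empty = 2A√h₀/0.0106.
t_empty = 2·3.48·√4.86/0.0106 = 6.9600·2.2045/0.0106 = 1447.5 s.

1450 s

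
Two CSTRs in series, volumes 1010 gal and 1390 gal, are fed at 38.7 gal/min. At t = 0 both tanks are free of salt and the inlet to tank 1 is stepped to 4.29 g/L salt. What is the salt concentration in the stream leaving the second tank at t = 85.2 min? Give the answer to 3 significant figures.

Time constants: τᵢ = Vᵢ/Q for each well-mixed tank.
τ₁ = 1010/38.7 = 26.098 min; τ₂ = 1390/38.7 = 35.917 min.
Solving the cascade with C₁(0)=C₂(0)=0 gives C₂(t) = C_in[1 − (τ₁ e^(−t/τ₁) − τ₂ e^(−t/τ₂))/(τ₁ − τ₂)].
At t = 85.2: e^(−t/τ₁) = 0.038212, e^(−t/τ₂) = 0.093283.
C₂ = 4.29·[1 − (26.098·0.038212 − 35.917·0.093283)/(-9.8191)] = 4.29·0.76034 = 3.2619 g/L.

3.26 g/L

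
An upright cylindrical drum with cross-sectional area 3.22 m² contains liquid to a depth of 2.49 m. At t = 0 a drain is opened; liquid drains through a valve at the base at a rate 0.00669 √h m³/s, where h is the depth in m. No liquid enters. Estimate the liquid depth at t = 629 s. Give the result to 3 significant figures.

0.855 m

A dh/dt = −Q_out = −0.00669 √h.
Separate and integrate: 2(√h − √h₀) = −(0.00669/A) t.
√h = √2.49 − 0.00669·629/(2·3.22) = 1.5780 − 0.65342 = 0.92456.
h = 0.92456² = 0.85480 m.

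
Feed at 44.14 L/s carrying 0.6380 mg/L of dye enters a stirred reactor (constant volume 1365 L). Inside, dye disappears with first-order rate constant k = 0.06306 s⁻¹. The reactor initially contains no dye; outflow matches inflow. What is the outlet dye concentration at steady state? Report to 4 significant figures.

0.2163 mg/L

Accumulation = in − out − consumed: V dC/dt = Q C_in − Q C − k V C.
At steady state: 0 = Q C_in − (Q + kV) C_ss, so C_ss = Q C_in/(Q + kV).
C_ss = 44.14·0.6380/(44.14 + 0.06306·1365) = 28.1613/130.217 = 0.216265 mg/L.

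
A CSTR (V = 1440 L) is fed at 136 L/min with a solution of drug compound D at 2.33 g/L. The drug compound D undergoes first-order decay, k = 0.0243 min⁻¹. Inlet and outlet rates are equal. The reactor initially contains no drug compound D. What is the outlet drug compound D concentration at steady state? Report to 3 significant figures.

Species balance: V dC/dt = Q C_in − Q C − k V C.
At steady state: 0 = Q C_in − (Q + kV) C_ss, so C_ss = Q C_in/(Q + kV).
C_ss = 136·2.33/(136 + 0.0243·1440) = 316.88/170.99 = 1.8532 g/L.

1.85 g/L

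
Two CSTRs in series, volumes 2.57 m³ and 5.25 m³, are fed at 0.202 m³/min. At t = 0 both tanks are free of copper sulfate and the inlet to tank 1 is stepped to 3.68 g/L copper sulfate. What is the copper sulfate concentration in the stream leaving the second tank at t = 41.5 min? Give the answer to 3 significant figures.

Each tank obeys Vᵢ dCᵢ/dt = Q(Cᵢ₋₁ − Cᵢ), so τᵢ = Vᵢ/Q.
τ₁ = 2.57/0.202 = 12.723 min; τ₂ = 5.25/0.202 = 25.990 min.
Solving the cascade with C₁(0)=C₂(0)=0 gives C₂(t) = C_in[1 − (τ₁ e^(−t/τ₁) − τ₂ e^(−t/τ₂))/(τ₁ − τ₂)].
At t = 41.5: e^(−t/τ₁) = 0.038317, e^(−t/τ₂) = 0.20255.
C₂ = 3.68·[1 − (12.723·0.038317 − 25.990·0.20255)/(-13.267)] = 3.68·0.63996 = 2.3550 g/L.

2.36 g/L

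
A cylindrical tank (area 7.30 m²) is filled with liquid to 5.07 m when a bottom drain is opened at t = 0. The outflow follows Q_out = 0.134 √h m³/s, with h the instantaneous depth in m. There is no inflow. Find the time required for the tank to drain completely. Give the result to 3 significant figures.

A dh/dt = −Q_out = −0.134 √h.
This is separable: 2 d(√h)/dt = −0.134/A, so √h = √h₀ − (0.134/(2A)) t.
Tank is empty when √h = 0: t_empty = 2A√h₀/0.134.
t_empty = 2·7.30·√5.07/0.134 = 14.600·2.2517/0.134 = 245.33 s.

245 s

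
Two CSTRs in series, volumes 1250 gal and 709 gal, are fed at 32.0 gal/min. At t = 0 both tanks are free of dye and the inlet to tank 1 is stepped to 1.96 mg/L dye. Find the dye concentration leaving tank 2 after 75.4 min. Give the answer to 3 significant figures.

Each tank obeys Vᵢ dCᵢ/dt = Q(Cᵢ₋₁ − Cᵢ), so τᵢ = Vᵢ/Q.
τ₁ = 1250/32.0 = 39.062 min; τ₂ = 709/32.0 = 22.156 min.
Solving the cascade with C₁(0)=C₂(0)=0 gives C₂(t) = C_in[1 − (τ₁ e^(−t/τ₁) − τ₂ e^(−t/τ₂))/(τ₁ − τ₂)].
At t = 75.4: e^(−t/τ₁) = 0.14511, e^(−t/τ₂) = 0.033270.
C₂ = 1.96·[1 − (39.062·0.14511 − 22.156·0.033270)/(16.906)] = 1.96·0.70831 = 1.3883 mg/L.

1.39 mg/L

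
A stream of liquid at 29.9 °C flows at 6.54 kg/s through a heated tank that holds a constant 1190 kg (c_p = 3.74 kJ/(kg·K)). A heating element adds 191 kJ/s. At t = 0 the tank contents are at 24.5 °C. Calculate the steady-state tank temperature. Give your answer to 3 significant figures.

37.7 °C

M c_p dT/dt = ṁ c_p (T_in − T) + Q̇.
At steady state dT/dt = 0 ⇒ T_ss = T_in + Q̇/(ṁ c_p) = 29.9 + 191/(6.54·3.74) = 37.709 °C.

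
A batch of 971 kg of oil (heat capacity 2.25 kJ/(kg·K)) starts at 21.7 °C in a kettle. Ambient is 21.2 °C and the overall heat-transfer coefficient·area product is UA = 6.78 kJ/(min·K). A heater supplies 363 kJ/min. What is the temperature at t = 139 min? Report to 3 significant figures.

M c_p dT/dt = −UA(T − T_amb) + Q̇.
dT/dt = (T_ss − T)/τ with T_ss = T_amb + Q̇/UA = 21.2 + 363/6.78 = 74.740 °C, τ = M c_p/UA = 971·2.25/6.78 = 322.23 min.
This is linear first-order; T(t) = T_ss + (T₀ − T_ss) e^(−t/τ).
T(139) = 74.740 + (-53.040)·0.64962 = 40.284 °C.

40.3 °C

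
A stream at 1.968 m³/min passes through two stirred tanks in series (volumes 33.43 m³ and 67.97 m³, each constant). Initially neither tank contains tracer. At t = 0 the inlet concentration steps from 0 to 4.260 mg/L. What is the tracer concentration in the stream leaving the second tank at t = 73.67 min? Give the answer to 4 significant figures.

Each tank obeys Vᵢ dCᵢ/dt = Q(Cᵢ₋₁ − Cᵢ), so τᵢ = Vᵢ/Q.
τ₁ = 33.43/1.968 = 16.9868 min; τ₂ = 67.97/1.968 = 34.5376 min.
Solving the cascade with C₁(0)=C₂(0)=0 gives C₂(t) = C_in[1 − (τ₁ e^(−t/τ₁) − τ₂ e^(−t/τ₂))/(τ₁ − τ₂)].
At t = 73.67: e^(−t/τ₁) = 0.0130770, e^(−t/τ₂) = 0.118477.
C₂ = 4.260·[1 − (16.9868·0.0130770 − 34.5376·0.118477)/(-17.5508)] = 4.260·0.779510 = 3.32071 mg/L.

3.321 mg/L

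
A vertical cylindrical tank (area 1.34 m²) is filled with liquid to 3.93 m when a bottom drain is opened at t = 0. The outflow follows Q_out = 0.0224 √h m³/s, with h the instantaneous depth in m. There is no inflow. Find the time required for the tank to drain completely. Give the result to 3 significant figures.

A dh/dt = −Q_out = −0.0224 √h.
Separate and integrate: 2(√h − √h₀) = −(0.0224/A) t.
Set h = 0: 2√h₀ = (0.0224/A) t_empty ⇒ t_empty = 2A√h₀/0.0224.
t_empty = 2·1.34·√3.93/0.0224 = 2.6800·1.9824/0.0224 = 237.18 s.

237 s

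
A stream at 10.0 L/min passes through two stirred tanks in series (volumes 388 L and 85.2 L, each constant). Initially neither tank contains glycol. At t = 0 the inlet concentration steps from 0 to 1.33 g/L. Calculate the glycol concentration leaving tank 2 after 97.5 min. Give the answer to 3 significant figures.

Species balance on tank i: dCᵢ/dt = (Cᵢ₋₁ − Cᵢ)/τᵢ with τᵢ = Vᵢ/Q.
τ₁ = 388/10.0 = 38.800 min; τ₂ = 85.2/10.0 = 8.5200 min.
Solving the cascade with C₁(0)=C₂(0)=0 gives C₂(t) = C_in[1 − (τ₁ e^(−t/τ₁) − τ₂ e^(−t/τ₂))/(τ₁ − τ₂)].
At t = 97.5: e^(−t/τ₁) = 0.081034, e^(−t/τ₂) = 1.0717e-05.
C₂ = 1.33·[1 − (38.800·0.081034 − 8.5200·1.0717e-05)/(30.280)] = 1.33·0.89617 = 1.1919 g/L.

1.19 g/L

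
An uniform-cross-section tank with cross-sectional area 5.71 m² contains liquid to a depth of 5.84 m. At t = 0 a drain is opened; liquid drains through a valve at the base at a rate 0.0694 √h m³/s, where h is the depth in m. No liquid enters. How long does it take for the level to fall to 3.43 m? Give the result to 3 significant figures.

With no inflow, A dh/dt = −0.0694 √h.
Separate and integrate: 2(√h − √h₀) = −(0.0694/A) t.
t = 2A(√h₀ − √h)/0.0694 = 2·5.71·(√5.84 − √3.43)/0.0694
  = 11.420 × (2.4166 − 1.8520) / 0.0694 = 92.904 s.

92.9 s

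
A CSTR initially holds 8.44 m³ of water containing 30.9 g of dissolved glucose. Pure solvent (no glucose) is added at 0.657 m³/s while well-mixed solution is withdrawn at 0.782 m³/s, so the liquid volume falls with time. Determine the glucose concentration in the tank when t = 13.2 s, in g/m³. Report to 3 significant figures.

Total volume: dV/dt = Q_in − Q_out = -0.12500 m³/s, so V(t) = 8.44 − 0.12500 t and V(13.2) = 6.7900 m³.
Solute balance: dm/dt = 0 − Q_out C = −Q_out m/V(t).
dm/m = −Q_out dt/(V₀ − 0.12500 t); integrating gives ln(m/m₀) = −(Q_out/(Q_in−Q_out)) ln(V/V₀).
m = m₀ (V₀/V)^(Q_out/(Q_in−Q_out)) = 30.9 × (8.44/6.7900)^(-6.2560) = 7.9239 g.
C = m/V = 7.9239/6.7900 = 1.1670 g/m³.

1.17 g/m³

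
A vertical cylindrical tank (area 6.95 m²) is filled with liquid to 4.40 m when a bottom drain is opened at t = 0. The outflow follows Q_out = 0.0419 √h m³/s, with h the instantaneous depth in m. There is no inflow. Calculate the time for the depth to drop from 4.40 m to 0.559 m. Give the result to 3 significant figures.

Mass balance (ρ constant): A dh/dt = −0.0419 √h.
Separate and integrate: 2(√h − √h₀) = −(0.0419/A) t.
t = 2A(√h₀ − √h)/0.0419 = 2·6.95·(√4.40 − √0.559)/0.0419
  = 13.900 × (2.0976 − 0.74766) / 0.0419 = 447.84 s.

448 s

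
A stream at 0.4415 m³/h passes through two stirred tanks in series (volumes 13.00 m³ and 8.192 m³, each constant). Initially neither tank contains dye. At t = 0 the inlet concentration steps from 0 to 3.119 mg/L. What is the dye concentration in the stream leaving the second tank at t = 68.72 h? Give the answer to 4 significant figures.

Each tank obeys Vᵢ dCᵢ/dt = Q(Cᵢ₋₁ − Cᵢ), so τᵢ = Vᵢ/Q.
τ₁ = 13.00/0.4415 = 29.4451 h; τ₂ = 8.192/0.4415 = 18.5549 h.
Solving the cascade with C₁(0)=C₂(0)=0 gives C₂(t) = C_in[1 − (τ₁ e^(−t/τ₁) − τ₂ e^(−t/τ₂))/(τ₁ − τ₂)].
At t = 68.72: e^(−t/τ₁) = 0.0969231, e^(−t/τ₂) = 0.0246347.
C₂ = 3.119·[1 − (29.4451·0.0969231 − 18.5549·0.0246347)/(10.8901)] = 3.119·0.779910 = 2.43254 mg/L.

2.433 mg/L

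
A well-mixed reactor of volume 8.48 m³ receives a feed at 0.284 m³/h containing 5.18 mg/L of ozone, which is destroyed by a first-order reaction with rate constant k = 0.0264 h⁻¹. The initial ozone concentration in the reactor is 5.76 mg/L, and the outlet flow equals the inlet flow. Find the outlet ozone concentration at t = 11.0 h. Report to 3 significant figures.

4.38 mg/L

Accumulation = in − out − consumed: V dC/dt = Q C_in − Q C − k V C.
This is linear with rate a = Q/V + k = 0.059891 h⁻¹.
C_ss = Q C_in/(Q + kV) = 2.8966 mg/L; C(t) = C_ss + (C₀ − C_ss) e^(−a t).
C(11.0) = 2.8966 + (2.8634)·e^(−0.059891·11.0) = 2.8966 + (2.8634)·0.51747 = 4.3784 mg/L.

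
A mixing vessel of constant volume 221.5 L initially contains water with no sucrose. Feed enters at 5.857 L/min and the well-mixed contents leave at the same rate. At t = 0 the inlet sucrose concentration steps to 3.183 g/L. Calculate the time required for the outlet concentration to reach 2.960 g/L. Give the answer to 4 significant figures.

Species balance on the tank: V dC/dt = Q(C_in − C), so τ = V/Q = 37.8180 min.
C(t) = C_in + (C₀ − C_in) e^(−t/τ). Set C = 2.960 and solve for t:
e^(−t/τ) = (C − C_in)/(C₀ − C_in) = (2.960 − 3.183)/(0 − 3.183) = 0.0700597
t = −τ ln(…) = 37.8180 × 2.65841 = 100.536 min.

100.5 min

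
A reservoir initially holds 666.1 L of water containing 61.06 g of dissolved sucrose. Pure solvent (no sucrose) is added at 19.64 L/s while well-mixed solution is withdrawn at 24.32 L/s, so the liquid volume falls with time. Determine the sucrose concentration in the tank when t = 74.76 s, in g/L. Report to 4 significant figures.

Total volume: dV/dt = Q_in − Q_out = -4.68000 L/s, so V(t) = 666.1 − 4.68000 t and V(74.76) = 316.223 L.
No sucrose enters, so dm/dt = −Q_out · (m/V).
Separate: dm/m = −Q_out dt/V(t) ⇒ ln(m/m₀) = −(Q_out/(Q_in−Q_out)) ln(V/V₀).
m = m₀ (V₀/V)^(Q_out/(Q_in−Q_out)) = 61.06 × (666.1/316.223)^(-5.19658) = 1.27182 g.
C = m/V = 1.27182/316.223 = 0.00402190 g/L.

0.004022 g/L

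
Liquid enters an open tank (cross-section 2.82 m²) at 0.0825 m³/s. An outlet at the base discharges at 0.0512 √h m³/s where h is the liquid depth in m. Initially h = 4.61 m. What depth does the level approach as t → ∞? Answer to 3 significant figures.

2.60 m

Volume balance on the tank: A dh/dt = Q_in − 0.0512 √h. At steady state dh/dt = 0:
Q_in = 0.0512 √h_ss ⇒ √h_ss = 0.0825/0.0512 = 1.6113.
h_ss = 1.6113² = 2.5964 m. (Since h₀ = 4.61 m > h_ss, the level will fall toward this value.)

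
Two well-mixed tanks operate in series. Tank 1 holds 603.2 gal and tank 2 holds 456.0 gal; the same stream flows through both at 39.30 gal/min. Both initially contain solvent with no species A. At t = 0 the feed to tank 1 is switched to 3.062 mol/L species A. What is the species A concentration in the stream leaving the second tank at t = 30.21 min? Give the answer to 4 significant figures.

Time constants: τᵢ = Vᵢ/Q for each well-mixed tank.
τ₁ = 603.2/39.30 = 15.3486 min; τ₂ = 456.0/39.30 = 11.6031 min.
Tank 1: C₁ = C_in(1 − e^(−t/τ₁)). Tank 2 (τ₁ ≠ τ₂): C₂ = C_in[1 − (τ₁ e^(−t/τ₁) − τ₂ e^(−t/τ₂))/(τ₁ − τ₂)].
At t = 30.21: e^(−t/τ₁) = 0.139700, e^(−t/τ₂) = 0.0740048.
C₂ = 3.062·[1 − (15.3486·0.139700 − 11.6031·0.0740048)/(3.74555)] = 3.062·0.656788 = 2.01108 mol/L.

2.011 mol/L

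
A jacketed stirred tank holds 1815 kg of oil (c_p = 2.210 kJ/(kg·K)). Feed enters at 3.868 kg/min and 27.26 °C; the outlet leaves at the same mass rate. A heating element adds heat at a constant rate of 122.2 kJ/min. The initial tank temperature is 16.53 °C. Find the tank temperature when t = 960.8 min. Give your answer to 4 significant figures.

Unsteady energy balance on the tank contents: M c_p dT/dt = ṁ c_p (T_in − T) + 122.2.
Rearrange: dT/dt = (T_ss − T)/τ with τ = M/ṁ = 469.235 min and T_ss = T_in + Q̇/(ṁ c_p) = 41.5553 °C.
T approaches T_ss exponentially: T(t) = T_ss + (T₀ − T_ss) e^(−t/τ).
T(960.8) = 41.5553 + (-25.0253)·e^(−960.8/469.235) = 41.5553 + (-25.0253)·0.129046 = 38.3259 °C.

38.33 °C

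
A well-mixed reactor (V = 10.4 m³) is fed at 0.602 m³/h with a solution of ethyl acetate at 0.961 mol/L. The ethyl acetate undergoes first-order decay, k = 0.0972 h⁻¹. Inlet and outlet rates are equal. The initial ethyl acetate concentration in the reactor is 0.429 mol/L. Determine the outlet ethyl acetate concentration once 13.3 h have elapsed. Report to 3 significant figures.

0.368 mol/L

V dC/dt = Q(C_in − C) − k V C.
This is linear with rate a = Q/V + k = 0.15508 h⁻¹.
C_ss = Q C_in/(Q + kV) = 0.35869 mol/L; C(t) = C_ss + (C₀ − C_ss) e^(−a t).
C(13.3) = 0.35869 + (0.070311)·e^(−0.15508·13.3) = 0.35869 + (0.070311)·0.12712 = 0.36763 mol/L.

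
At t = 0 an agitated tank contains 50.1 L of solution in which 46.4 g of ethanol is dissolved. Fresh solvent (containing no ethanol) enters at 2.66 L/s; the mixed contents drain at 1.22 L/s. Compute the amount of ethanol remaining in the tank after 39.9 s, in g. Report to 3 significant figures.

Total volume: dV/dt = Q_in − Q_out = 1.4400 L/s, so V(t) = 50.1 + 1.4400 t and V(39.9) = 107.56 L.
No ethanol enters, so dm/dt = −Q_out · (m/V).
dm/m = −Q_out dt/(V₀ + 1.4400 t); integrating gives ln(m/m₀) = −(Q_out/(Q_in−Q_out)) ln(V/V₀).
m = m₀ (V₀/V)^(Q_out/(Q_in−Q_out)) = 46.4 × (50.1/107.56)^(0.84722) = 24.289 g.

24.3 g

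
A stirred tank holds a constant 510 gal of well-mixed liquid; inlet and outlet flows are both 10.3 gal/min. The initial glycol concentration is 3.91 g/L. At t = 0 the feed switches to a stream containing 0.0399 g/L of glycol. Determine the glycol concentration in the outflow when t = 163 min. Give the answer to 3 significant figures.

Transient balance on the dissolved component: V dC/dt = Q(C_in − C).
So dC/dt = (C_in − C)/τ with τ = V/Q = 510/10.3 = 49.515 min.
Integrating: C(t) = C_in + (C₀ − C_in) e^(−t/τ).
C(163) = 0.0399 + (3.91 − 0.0399)·e^(−163/49.515) = 0.0399 + (3.8701)·0.037181 = 0.18379 g/L.

0.184 g/L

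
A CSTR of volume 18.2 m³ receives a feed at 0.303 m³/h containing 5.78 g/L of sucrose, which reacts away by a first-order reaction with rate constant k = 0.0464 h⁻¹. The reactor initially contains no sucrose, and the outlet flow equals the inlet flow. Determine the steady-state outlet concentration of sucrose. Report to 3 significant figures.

Species balance: V dC/dt = Q C_in − Q C − k V C.
Steady state (dC/dt = 0): C_ss = Q C_in/(Q + kV) = C_in/(1 + kV/Q).
C_ss = 0.303·5.78/(0.303 + 0.0464·18.2) = 1.7513/1.1475 = 1.5262 g/L.

1.53 g/L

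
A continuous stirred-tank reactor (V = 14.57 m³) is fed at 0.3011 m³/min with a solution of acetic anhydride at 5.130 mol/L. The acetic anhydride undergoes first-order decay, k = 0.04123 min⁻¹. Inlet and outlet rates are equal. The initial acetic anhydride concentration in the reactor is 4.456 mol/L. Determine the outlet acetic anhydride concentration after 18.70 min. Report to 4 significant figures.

Species balance: V dC/dt = Q C_in − Q C − k V C.
dC/dt = (Q/V) C_in − (Q/V + k) C; effective rate a = Q/V + k = 0.0206658 + 0.04123 = 0.0618958 min⁻¹.
C_ss = Q C_in/(Q + kV) = 1.71280 mol/L; C(t) = C_ss + (C₀ − C_ss) e^(−a t).
C(18.70) = 1.71280 + (2.74320)·e^(−0.0618958·18.70) = 1.71280 + (2.74320)·0.314286 = 2.57495 mol/L.

2.575 mol/L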